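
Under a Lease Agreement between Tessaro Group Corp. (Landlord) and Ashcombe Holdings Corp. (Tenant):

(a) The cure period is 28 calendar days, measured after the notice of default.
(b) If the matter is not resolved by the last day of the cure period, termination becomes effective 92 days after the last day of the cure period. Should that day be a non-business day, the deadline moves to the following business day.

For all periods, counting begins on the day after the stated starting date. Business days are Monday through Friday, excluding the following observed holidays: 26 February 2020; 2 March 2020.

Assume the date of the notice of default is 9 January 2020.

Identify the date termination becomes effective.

8 May 2020

Adding 28 calendar days to 9 January 2020 gives 6 February 2020, which is the last day of the cure period.
The date termination becomes effective: 6 February 2020 + 92 days = 8 May 2020. 8 May 2020 is a Friday and is not a listed holiday, so no roll-forward applies.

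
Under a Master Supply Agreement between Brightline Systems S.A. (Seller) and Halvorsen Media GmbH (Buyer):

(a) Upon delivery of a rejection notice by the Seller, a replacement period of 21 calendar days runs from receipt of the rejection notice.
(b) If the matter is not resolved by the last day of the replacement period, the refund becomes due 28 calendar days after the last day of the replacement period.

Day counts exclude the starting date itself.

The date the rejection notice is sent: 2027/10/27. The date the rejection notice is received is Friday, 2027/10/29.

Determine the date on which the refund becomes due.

2027/12/17

The last day of the replacement period: 2027/10/29 + 21 days = 2027/11/19.
The date on which the refund becomes due: 2027/11/19 + 28 days = 2027/12/17.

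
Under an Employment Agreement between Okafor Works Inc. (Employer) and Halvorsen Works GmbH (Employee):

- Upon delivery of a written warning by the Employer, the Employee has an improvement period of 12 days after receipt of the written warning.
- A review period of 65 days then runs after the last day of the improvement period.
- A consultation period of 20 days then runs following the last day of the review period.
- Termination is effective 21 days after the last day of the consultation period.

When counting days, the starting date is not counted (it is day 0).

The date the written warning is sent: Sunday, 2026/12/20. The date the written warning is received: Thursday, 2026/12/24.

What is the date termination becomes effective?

The last day of the improvement period: 2026/12/24 + 12 days = 2027/01/05.
The last day of the review period: 2027/01/05 + 65 days = 2027/03/11.
Adding 20 calendar days to 2027/03/11 gives 2027/03/31, which is the last day of the consultation period.
The date termination becomes effective: 2027/03/31 + 21 days = 2027/04/21.

2027/04/21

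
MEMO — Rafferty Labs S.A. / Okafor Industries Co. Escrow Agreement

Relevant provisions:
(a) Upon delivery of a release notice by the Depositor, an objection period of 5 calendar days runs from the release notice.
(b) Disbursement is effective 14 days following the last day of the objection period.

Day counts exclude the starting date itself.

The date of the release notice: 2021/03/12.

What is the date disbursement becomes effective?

The last day of the objection period: 5 calendar days after 2021/03/12 is 2021/03/17.
The date disbursement becomes effective: 14 calendar days after 2021/03/17 is 2021/03/31.

2021/03/31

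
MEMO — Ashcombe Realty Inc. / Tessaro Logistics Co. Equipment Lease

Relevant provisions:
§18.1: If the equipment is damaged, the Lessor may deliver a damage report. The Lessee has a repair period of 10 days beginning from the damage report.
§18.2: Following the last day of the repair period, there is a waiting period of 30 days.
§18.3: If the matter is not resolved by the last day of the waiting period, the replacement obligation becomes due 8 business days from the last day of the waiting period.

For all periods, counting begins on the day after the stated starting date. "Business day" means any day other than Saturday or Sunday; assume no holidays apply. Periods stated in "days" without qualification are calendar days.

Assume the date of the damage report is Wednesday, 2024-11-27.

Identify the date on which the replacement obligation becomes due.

The last day of the repair period: 2024-11-27 + 10 days = 2024-12-07.
The last day of the waiting period: 2024-12-07 + 30 days = 2025-01-06.
The date on which the replacement obligation becomes due: counting 8 business days from Monday, 2025-01-06 (Jan 7, Jan 8, Jan 9, Jan 10, Jan 13, Jan 14, Jan 15, Jan 16, skipping weekends) reaches Thursday, 2025-01-16.

2025-01-16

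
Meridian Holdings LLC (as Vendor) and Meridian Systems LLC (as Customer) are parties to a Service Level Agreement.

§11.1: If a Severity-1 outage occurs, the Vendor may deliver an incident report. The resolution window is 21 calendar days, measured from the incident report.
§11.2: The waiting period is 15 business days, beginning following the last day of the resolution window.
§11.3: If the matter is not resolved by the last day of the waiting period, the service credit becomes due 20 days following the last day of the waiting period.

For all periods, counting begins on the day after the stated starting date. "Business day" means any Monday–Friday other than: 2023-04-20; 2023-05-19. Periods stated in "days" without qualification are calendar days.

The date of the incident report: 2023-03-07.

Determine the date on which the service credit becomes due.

2023-05-08

The last day of the resolution window: 21 calendar days after 2023-03-07 is 2023-03-28.
The last day of the waiting period: counting 15 business days from Tuesday, 2023-03-28 (Mar 29, Mar 30, Mar 31, Apr 3, …, Apr 14, Apr 17, Apr 18, skipping weekends) reaches Tuesday, 2023-04-18.
The date on which the service credit becomes due: 20 calendar days after 2023-04-18 is 2023-05-08.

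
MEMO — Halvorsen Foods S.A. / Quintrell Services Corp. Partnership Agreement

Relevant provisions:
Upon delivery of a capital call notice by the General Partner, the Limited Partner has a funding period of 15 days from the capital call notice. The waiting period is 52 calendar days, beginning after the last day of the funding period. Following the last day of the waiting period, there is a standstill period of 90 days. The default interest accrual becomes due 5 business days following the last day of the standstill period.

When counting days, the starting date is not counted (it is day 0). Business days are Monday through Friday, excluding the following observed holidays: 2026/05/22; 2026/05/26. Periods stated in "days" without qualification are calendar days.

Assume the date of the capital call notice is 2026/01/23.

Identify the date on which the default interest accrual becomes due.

Adding 15 calendar days to 2026/01/23 gives 2026/02/07, which is the last day of the funding period.
The last day of the waiting period: 52 calendar days after 2026/02/07 is 2026/03/31.
Adding 90 calendar days to 2026/03/31 gives 2026/06/29, which is the last day of the standstill period.
From Monday, 2026/06/29, 5 business days (Jun 30, Jul 1, Jul 2, Jul 3, Jul 6, skipping weekends) brings us to Monday, 2026/07/06, which is the date on which the default interest accrual becomes due.

2026/07/06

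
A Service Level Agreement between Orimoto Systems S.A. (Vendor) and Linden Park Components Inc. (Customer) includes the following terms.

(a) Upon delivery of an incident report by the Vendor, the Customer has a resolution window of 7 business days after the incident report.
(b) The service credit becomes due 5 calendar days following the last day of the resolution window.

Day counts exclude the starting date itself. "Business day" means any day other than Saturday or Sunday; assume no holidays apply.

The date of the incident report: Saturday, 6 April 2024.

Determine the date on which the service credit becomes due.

From Saturday, 6 April 2024, 7 business days (Apr 8, Apr 9, Apr 10, Apr 11, Apr 12, Apr 15, Apr 16, skipping weekends) brings us to Tuesday, 16 April 2024, which is the last day of the resolution window.
The date on which the service credit becomes due: 16 April 2024 + 5 days = 21 April 2024.

21 April 2024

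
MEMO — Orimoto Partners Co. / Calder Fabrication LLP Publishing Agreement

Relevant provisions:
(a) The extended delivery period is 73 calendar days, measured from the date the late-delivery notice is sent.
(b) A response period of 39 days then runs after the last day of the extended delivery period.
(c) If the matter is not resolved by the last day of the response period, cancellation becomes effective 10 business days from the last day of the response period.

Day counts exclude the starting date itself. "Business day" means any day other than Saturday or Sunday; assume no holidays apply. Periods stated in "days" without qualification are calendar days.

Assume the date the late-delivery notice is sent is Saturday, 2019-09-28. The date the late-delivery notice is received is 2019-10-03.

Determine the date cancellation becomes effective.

The last day of the extended delivery period: 73 calendar days after 2019-09-28 is 2019-12-10.
Adding 39 calendar days to 2019-12-10 gives 2020-01-18, which is the last day of the response period.
From Saturday, 2020-01-18, 10 business days (Jan 20, Jan 21, Jan 22, Jan 23, Jan 24, Jan 27, Jan 28, Jan 29, Jan 30, Jan 31, skipping weekends) brings us to Friday, 2020-01-31, which is the date cancellation becomes effective.

2020-01-31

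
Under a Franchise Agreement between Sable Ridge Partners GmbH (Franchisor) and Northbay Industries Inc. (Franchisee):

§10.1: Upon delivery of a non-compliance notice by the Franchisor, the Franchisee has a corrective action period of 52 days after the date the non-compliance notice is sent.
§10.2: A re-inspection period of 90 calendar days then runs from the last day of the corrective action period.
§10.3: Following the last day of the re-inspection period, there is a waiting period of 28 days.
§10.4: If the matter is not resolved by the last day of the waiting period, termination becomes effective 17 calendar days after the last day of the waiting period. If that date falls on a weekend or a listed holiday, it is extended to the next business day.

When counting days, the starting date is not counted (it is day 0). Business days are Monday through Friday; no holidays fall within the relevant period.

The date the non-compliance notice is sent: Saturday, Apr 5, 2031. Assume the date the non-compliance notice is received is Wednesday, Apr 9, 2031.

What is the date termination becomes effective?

The last day of the corrective action period: 52 calendar days after Apr 5, 2031 is May 27, 2031.
Adding 90 calendar days to May 27, 2031 gives Aug 25, 2031, which is the last day of the re-inspection period.
Adding 28 calendar days to Aug 25, 2031 gives Sep 22, 2031, which is the last day of the waiting period.
The date termination becomes effective: Sep 22, 2031 + 17 days = Oct 9, 2031. Oct 9, 2031 is a Thursday, so no roll-forward applies.

Oct 9, 2031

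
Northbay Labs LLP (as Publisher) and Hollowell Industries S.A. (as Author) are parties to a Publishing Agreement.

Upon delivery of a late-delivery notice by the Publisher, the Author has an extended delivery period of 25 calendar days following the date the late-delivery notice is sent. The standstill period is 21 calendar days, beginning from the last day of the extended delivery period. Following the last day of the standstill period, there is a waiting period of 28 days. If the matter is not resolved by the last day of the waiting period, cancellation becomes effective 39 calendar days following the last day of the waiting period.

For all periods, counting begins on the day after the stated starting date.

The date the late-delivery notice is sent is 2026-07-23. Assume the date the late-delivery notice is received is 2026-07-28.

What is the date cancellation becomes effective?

Adding 25 calendar days to 2026-07-23 gives 2026-08-17, which is the last day of the extended delivery period.
The last day of the standstill period: 21 calendar days after 2026-08-17 is 2026-09-07.
The last day of the waiting period: 2026-09-07 + 28 days = 2026-10-05.
The date cancellation becomes effective: 2026-10-05 + 39 days = 2026-11-13.

2026-11-13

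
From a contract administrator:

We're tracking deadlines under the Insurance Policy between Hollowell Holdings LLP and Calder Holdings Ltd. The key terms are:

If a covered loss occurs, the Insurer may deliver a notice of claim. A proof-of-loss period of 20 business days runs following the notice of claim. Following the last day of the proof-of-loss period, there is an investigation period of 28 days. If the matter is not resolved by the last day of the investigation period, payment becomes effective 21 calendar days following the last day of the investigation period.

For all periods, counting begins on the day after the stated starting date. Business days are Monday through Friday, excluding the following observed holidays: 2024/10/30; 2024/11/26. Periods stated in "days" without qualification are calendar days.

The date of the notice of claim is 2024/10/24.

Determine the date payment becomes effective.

The last day of the proof-of-loss period: 20 business days after Thursday, 2024/10/24, skipping weekends and the listed holiday on Oct 30 — Oct 25, Oct 28, Oct 29, Oct 31, …, Nov 20, Nov 21, Nov 22 — lands on Friday, 2024/11/22.
Adding 28 calendar days to 2024/11/22 gives 2024/12/20, which is the last day of the investigation period.
The date payment becomes effective: 21 calendar days after 2024/12/20 is 2025/01/10.

2025/01/10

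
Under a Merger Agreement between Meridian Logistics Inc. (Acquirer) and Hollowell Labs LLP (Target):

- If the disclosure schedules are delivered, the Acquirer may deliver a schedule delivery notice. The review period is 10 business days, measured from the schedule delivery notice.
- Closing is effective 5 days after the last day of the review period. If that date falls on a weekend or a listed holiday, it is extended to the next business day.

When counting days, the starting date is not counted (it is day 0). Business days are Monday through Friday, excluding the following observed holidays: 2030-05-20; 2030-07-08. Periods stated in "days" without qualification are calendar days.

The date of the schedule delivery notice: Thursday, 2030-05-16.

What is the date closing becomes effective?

2030-06-05

From Thursday, 2030-05-16, 10 business days (May 17, May 21, May 22, May 23, May 24, May 27, May 28, May 29, May 30, May 31, skipping weekends and the listed holiday on May 20) brings us to Friday, 2030-05-31, which is the last day of the review period.
Adding 5 calendar days to 2030-05-31 gives 2030-06-05, which is the date closing becomes effective. 2030-06-05 is a Wednesday and is not a listed holiday, so no roll-forward applies.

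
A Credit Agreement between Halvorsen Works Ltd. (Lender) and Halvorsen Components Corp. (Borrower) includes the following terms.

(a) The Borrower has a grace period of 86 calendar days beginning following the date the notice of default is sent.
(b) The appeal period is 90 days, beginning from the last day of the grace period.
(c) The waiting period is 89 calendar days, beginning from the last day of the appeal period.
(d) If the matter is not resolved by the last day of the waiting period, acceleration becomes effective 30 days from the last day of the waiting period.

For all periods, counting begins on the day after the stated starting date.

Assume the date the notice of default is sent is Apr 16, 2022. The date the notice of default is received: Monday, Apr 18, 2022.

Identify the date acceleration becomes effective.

Feb 5, 2023

Adding 86 calendar days to Apr 16, 2022 gives Jul 11, 2022, which is the last day of the grace period.
The last day of the appeal period: Jul 11, 2022 + 90 days = Oct 9, 2022.
The last day of the waiting period: 89 calendar days after Oct 9, 2022 is Jan 6, 2023.
The date acceleration becomes effective: Jan 6, 2023 + 30 days = Feb 5, 2023.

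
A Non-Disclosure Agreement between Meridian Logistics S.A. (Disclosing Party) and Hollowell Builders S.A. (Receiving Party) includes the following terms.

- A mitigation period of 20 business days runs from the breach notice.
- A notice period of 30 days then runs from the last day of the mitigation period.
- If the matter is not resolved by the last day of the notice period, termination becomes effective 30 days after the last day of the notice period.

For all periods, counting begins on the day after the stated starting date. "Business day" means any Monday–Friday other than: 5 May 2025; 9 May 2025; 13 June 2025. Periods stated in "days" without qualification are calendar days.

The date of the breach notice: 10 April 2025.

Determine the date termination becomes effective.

From Thursday, 10 April 2025, 20 business days (Apr 11, Apr 14, Apr 15, Apr 16, …, May 7, May 8, May 12, skipping weekends and the listed holidays on May 5, May 9) brings us to Monday, 12 May 2025, which is the last day of the mitigation period.
The last day of the notice period: 30 calendar days after 12 May 2025 is 11 June 2025.
The date termination becomes effective: 11 June 2025 + 30 days = 11 July 2025.

11 July 2025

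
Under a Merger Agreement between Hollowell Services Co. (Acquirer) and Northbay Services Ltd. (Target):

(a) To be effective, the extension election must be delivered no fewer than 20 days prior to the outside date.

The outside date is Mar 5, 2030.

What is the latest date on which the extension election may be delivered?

Mar 5, 2030 minus 20 days is Feb 13, 2030.

Feb 13, 2030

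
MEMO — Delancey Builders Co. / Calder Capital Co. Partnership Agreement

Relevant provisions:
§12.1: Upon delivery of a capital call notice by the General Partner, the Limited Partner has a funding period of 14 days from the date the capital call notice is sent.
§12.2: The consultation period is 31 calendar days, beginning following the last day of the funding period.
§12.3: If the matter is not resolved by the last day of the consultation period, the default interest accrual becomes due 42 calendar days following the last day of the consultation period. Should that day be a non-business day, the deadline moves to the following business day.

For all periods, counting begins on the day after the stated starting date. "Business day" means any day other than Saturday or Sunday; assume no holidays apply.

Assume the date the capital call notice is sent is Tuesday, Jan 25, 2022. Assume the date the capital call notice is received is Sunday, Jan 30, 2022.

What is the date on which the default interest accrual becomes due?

The last day of the funding period: Jan 25, 2022 + 14 days = Feb 8, 2022.
The last day of the consultation period: 31 calendar days after Feb 8, 2022 is Mar 11, 2022.
The date on which the default interest accrual becomes due: Mar 11, 2022 + 42 days = Apr 22, 2022. Apr 22, 2022 is a Friday, so no roll-forward applies.

Apr 22, 2022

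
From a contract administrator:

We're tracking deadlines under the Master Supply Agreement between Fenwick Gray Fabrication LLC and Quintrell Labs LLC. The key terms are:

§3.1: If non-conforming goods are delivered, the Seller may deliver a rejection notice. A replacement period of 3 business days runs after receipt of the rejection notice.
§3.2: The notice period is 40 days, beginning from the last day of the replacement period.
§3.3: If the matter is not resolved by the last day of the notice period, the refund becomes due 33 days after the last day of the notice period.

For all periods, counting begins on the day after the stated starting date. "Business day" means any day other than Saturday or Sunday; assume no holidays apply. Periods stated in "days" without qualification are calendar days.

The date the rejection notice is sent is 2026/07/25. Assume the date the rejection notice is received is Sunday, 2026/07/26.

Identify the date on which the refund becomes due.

The last day of the replacement period: counting 3 business days from Sunday, 2026/07/26 (Jul 27, Jul 28, Jul 29, skipping weekends) reaches Wednesday, 2026/07/29.
Adding 40 calendar days to 2026/07/29 gives 2026/09/07, which is the last day of the notice period.
Adding 33 calendar days to 2026/09/07 gives 2026/10/10, which is the date on which the refund becomes due.

2026/10/10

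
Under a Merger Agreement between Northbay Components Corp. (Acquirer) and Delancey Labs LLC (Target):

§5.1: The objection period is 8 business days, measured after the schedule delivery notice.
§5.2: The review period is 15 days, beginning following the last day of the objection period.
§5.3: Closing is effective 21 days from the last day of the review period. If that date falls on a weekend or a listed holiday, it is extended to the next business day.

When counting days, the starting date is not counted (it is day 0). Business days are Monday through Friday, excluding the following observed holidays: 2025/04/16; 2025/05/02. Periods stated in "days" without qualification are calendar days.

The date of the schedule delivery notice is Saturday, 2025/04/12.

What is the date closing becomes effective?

2025/05/30

From Saturday, 2025/04/12, 8 business days (Apr 14, Apr 15, Apr 17, Apr 18, Apr 21, Apr 22, Apr 23, Apr 24, skipping weekends and the listed holiday on Apr 16) brings us to Thursday, 2025/04/24, which is the last day of the objection period.
The last day of the review period: 2025/04/24 + 15 days = 2025/05/09.
The date closing becomes effective: 21 calendar days after 2025/05/09 is 2025/05/30. 2025/05/30 is a Friday and is not a listed holiday, so no roll-forward applies.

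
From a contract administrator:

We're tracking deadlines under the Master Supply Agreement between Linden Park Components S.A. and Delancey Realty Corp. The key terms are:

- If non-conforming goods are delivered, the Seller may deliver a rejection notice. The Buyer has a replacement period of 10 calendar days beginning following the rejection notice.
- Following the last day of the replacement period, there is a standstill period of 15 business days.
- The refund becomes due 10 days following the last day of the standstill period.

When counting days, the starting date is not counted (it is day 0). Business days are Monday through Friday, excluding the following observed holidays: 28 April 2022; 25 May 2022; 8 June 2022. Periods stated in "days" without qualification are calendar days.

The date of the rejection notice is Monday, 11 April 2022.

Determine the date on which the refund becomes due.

23 May 2022

The last day of the replacement period: 10 calendar days after 11 April 2022 is 21 April 2022.
The last day of the standstill period: 15 business days after Thursday, 21 April 2022, skipping weekends and the listed holiday on Apr 28 — Apr 22, Apr 25, Apr 26, Apr 27, …, May 11, May 12, May 13 — lands on Friday, 13 May 2022.
Adding 10 calendar days to 13 May 2022 gives 23 May 2022, which is the date on which the refund becomes due.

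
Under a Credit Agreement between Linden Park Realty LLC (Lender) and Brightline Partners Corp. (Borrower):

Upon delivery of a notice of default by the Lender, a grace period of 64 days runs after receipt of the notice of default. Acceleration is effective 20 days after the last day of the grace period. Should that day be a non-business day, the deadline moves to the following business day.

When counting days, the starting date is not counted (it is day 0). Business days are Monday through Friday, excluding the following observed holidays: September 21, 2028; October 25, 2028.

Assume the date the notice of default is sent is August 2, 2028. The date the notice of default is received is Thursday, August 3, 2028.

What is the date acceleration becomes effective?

The last day of the grace period: 64 calendar days after August 3, 2028 is October 6, 2028.
The date acceleration becomes effective: October 6, 2028 + 20 days = October 26, 2028. October 26, 2028 is a Thursday and is not a listed holiday, so no roll-forward applies.

October 26, 2028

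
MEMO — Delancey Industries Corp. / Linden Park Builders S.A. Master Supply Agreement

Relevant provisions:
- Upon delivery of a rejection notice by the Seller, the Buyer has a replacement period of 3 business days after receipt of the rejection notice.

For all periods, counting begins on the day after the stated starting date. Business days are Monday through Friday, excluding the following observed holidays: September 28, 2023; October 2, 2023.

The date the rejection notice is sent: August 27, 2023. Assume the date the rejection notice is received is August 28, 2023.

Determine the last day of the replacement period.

From Monday, August 28, 2023, 3 business days (Aug 29, Aug 30, Aug 31, skipping weekends) brings us to Thursday, August 31, 2023, which is the last day of the replacement period.

August 31, 2023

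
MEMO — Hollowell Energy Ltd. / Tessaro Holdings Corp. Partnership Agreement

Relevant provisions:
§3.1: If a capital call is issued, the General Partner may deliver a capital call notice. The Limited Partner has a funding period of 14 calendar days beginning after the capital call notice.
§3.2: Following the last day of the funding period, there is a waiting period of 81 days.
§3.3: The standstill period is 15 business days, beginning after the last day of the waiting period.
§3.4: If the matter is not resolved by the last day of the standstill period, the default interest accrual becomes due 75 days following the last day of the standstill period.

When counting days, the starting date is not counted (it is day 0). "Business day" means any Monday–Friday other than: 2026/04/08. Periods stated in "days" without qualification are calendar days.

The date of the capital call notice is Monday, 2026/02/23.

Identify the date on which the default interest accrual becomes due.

2026/09/02

Adding 14 calendar days to 2026/02/23 gives 2026/03/09, which is the last day of the funding period.
Adding 81 calendar days to 2026/03/09 gives 2026/05/29, which is the last day of the waiting period.
The last day of the standstill period: counting 15 business days from Friday, 2026/05/29 (Jun 1, Jun 2, Jun 3, Jun 4, …, Jun 17, Jun 18, Jun 19, skipping weekends) reaches Friday, 2026/06/19.
Adding 75 calendar days to 2026/06/19 gives 2026/09/02, which is the date on which the default interest accrual becomes due.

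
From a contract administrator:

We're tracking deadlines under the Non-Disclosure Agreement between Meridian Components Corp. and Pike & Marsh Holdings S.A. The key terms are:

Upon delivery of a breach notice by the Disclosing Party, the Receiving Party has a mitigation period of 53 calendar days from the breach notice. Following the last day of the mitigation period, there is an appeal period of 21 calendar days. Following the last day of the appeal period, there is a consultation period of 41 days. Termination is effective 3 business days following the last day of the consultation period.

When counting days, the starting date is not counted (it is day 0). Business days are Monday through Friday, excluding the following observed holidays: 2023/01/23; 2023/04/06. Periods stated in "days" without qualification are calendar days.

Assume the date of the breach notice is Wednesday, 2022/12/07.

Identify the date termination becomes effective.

2023/04/05

Adding 53 calendar days to 2022/12/07 gives 2023/01/29, which is the last day of the mitigation period.
Adding 21 calendar days to 2023/01/29 gives 2023/02/19, which is the last day of the appeal period.
The last day of the consultation period: 41 calendar days after 2023/02/19 is 2023/04/01.
From Saturday, 2023/04/01, 3 business days (Apr 3, Apr 4, Apr 5, skipping weekends) brings us to Wednesday, 2023/04/05, which is the date termination becomes effective.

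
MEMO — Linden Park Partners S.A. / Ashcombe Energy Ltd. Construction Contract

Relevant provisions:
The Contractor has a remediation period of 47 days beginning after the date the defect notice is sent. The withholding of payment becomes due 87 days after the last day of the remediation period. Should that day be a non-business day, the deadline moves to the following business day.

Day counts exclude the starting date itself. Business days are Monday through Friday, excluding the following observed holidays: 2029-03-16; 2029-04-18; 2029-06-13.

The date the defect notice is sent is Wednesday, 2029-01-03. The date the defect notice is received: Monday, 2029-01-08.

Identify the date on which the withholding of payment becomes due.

The last day of the remediation period: 2029-01-03 + 47 days = 2029-02-19.
Adding 87 calendar days to 2029-02-19 gives 2029-05-17, which is the date on which the withholding of payment becomes due. 2029-05-17 is a Thursday and is not a listed holiday, so no roll-forward applies.

2029-05-17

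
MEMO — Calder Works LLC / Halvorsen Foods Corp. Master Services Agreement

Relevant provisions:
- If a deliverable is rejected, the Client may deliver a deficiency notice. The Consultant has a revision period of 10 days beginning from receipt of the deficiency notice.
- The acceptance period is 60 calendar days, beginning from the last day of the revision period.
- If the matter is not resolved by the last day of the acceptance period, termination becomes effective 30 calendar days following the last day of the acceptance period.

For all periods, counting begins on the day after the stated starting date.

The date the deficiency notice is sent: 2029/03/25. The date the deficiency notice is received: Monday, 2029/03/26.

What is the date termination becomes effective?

Adding 10 calendar days to 2029/03/26 gives 2029/04/05, which is the last day of the revision period.
Adding 60 calendar days to 2029/04/05 gives 2029/06/04, which is the last day of the acceptance period.
Adding 30 calendar days to 2029/06/04 gives 2029/07/04, which is the date termination becomes effective.

2029/07/04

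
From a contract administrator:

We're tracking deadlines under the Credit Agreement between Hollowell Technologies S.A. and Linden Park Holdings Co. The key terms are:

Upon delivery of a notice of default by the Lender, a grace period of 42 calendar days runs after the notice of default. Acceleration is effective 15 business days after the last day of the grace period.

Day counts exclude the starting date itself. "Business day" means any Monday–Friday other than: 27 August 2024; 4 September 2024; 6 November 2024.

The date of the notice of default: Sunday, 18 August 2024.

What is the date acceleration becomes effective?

The last day of the grace period: 42 calendar days after 18 August 2024 is 29 September 2024.
The date acceleration becomes effective: 15 business days after Sunday, 29 September 2024, skipping weekends — Sep 30, Oct 1, Oct 2, Oct 3, …, Oct 16, Oct 17, Oct 18 — lands on Friday, 18 October 2024.

18 October 2024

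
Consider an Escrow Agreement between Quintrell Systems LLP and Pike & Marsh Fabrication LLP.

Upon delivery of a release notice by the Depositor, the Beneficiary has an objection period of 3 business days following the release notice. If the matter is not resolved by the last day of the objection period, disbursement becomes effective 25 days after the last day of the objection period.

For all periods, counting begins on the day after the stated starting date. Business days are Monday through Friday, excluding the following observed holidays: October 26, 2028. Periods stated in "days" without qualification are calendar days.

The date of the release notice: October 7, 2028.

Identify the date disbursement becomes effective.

November 5, 2028

From Saturday, October 7, 2028, 3 business days (Oct 9, Oct 10, Oct 11, skipping weekends) brings us to Wednesday, October 11, 2028, which is the last day of the objection period.
Adding 25 calendar days to October 11, 2028 gives November 5, 2028, which is the date disbursement becomes effective.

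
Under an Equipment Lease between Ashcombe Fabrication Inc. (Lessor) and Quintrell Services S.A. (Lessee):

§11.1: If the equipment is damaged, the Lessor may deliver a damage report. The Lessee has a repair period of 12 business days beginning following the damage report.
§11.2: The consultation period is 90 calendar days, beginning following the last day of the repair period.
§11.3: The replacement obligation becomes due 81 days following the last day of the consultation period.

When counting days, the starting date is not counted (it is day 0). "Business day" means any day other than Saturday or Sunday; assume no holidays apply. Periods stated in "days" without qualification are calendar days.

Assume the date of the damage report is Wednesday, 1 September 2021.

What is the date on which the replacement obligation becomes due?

7 March 2022

The last day of the repair period: 12 business days after Wednesday, 1 September 2021, skipping weekends — Sep 2, Sep 3, Sep 6, Sep 7, …, Sep 15, Sep 16, Sep 17 — lands on Friday, 17 September 2021.
The last day of the consultation period: 90 calendar days after 17 September 2021 is 16 December 2021.
The date on which the replacement obligation becomes due: 16 December 2021 + 81 days = 7 March 2022.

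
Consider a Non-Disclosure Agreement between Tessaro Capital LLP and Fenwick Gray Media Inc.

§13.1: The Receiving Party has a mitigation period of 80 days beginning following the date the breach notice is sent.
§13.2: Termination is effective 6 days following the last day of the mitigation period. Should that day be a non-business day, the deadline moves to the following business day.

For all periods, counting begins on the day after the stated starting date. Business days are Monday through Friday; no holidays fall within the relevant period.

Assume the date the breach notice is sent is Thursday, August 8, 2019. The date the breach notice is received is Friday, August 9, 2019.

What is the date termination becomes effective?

November 4, 2019

The last day of the mitigation period: August 8, 2019 + 80 days = October 27, 2019.
The date termination becomes effective: October 27, 2019 + 6 days = November 2, 2019. That falls on a Saturday, so it rolls to the next business day, Monday, November 4, 2019.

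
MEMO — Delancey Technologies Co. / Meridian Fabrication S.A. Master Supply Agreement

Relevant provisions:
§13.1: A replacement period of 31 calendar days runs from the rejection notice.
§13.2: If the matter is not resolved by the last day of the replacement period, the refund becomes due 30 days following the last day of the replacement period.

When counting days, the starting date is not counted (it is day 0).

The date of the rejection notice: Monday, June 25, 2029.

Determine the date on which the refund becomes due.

The last day of the replacement period: 31 calendar days after June 25, 2029 is July 26, 2029.
Adding 30 calendar days to July 26, 2029 gives August 25, 2029, which is the date on which the refund becomes due.

August 25, 2029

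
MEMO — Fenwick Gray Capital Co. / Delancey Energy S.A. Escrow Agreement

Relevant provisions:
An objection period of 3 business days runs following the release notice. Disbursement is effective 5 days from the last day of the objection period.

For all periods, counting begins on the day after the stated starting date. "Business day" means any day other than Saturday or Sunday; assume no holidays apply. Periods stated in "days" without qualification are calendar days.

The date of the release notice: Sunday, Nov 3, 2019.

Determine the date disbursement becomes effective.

Nov 11, 2019

From Sunday, Nov 3, 2019, 3 business days (Nov 4, Nov 5, Nov 6, skipping weekends) brings us to Wednesday, Nov 6, 2019, which is the last day of the objection period.
The date disbursement becomes effective: 5 calendar days after Nov 6, 2019 is Nov 11, 2019.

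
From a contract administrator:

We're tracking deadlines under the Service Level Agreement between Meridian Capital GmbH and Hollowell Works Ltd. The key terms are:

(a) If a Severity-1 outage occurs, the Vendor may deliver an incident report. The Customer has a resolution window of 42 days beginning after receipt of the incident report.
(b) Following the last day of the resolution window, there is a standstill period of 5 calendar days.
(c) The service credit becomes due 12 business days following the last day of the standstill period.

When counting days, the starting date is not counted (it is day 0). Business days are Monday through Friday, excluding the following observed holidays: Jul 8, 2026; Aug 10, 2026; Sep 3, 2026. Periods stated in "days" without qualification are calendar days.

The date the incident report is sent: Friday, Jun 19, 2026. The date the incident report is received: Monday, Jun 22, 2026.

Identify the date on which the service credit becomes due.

Adding 42 calendar days to Jun 22, 2026 gives Aug 3, 2026, which is the last day of the resolution window.
Adding 5 calendar days to Aug 3, 2026 gives Aug 8, 2026, which is the last day of the standstill period.
The date on which the service credit becomes due: counting 12 business days from Saturday, Aug 8, 2026 (Aug 11, Aug 12, Aug 13, Aug 14, …, Aug 24, Aug 25, Aug 26, skipping weekends and the listed holiday on Aug 10) reaches Wednesday, Aug 26, 2026.

Aug 26, 2026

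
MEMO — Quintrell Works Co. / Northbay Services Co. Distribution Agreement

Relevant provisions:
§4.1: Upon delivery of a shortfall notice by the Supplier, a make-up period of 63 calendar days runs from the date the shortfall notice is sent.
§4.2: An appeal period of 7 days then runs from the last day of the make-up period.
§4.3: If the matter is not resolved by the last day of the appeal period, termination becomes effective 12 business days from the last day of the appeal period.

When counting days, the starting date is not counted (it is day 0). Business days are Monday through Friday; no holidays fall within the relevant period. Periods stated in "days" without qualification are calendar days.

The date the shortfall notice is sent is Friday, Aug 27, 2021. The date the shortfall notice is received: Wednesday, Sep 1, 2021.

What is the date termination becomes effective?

Nov 23, 2021

Adding 63 calendar days to Aug 27, 2021 gives Oct 29, 2021, which is the last day of the make-up period.
The last day of the appeal period: Oct 29, 2021 + 7 days = Nov 5, 2021.
From Friday, Nov 5, 2021, 12 business days (Nov 8, Nov 9, Nov 10, Nov 11, …, Nov 19, Nov 22, Nov 23, skipping weekends) brings us to Tuesday, Nov 23, 2021, which is the date termination becomes effective.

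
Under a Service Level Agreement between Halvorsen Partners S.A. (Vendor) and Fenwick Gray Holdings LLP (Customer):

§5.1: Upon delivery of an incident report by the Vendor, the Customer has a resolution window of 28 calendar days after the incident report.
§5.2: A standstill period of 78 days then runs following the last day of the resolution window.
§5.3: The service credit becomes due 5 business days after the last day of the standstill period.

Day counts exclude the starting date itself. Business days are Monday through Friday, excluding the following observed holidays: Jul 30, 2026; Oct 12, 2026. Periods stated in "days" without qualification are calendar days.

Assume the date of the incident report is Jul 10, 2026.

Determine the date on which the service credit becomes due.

The last day of the resolution window: 28 calendar days after Jul 10, 2026 is Aug 7, 2026.
The last day of the standstill period: Aug 7, 2026 + 78 days = Oct 24, 2026.
The date on which the service credit becomes due: 5 business days after Saturday, Oct 24, 2026, skipping weekends — Oct 26, Oct 27, Oct 28, Oct 29, Oct 30 — lands on Friday, Oct 30, 2026.

Oct 30, 2026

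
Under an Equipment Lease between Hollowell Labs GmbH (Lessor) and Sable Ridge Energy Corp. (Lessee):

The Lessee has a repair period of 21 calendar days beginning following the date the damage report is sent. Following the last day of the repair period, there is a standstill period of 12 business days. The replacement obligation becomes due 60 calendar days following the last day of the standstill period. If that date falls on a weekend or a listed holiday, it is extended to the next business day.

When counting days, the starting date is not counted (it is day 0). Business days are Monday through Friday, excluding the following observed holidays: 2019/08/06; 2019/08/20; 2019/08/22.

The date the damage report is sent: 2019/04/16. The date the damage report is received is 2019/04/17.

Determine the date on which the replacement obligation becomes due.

2019/07/22

The last day of the repair period: 2019/04/16 + 21 days = 2019/05/07.
The last day of the standstill period: counting 12 business days from Tuesday, 2019/05/07 (May 8, May 9, May 10, May 13, …, May 21, May 22, May 23, skipping weekends) reaches Thursday, 2019/05/23.
The date on which the replacement obligation becomes due: 60 calendar days after 2019/05/23 is 2019/07/22. 2019/07/22 is a Monday and is not a listed holiday, so no roll-forward applies.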